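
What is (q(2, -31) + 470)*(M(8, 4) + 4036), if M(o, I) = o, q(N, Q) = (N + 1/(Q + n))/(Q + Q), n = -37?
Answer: 2003180235/1054 ≈ 1.9006e+6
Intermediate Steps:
q(N, Q) = (N + 1/(-37 + Q))/(2*Q) (q(N, Q) = (N + 1/(Q - 37))/(Q + Q) = (N + 1/(-37 + Q))/((2*Q)) = (N + 1/(-37 + Q))*(1/(2*Q)) = (N + 1/(-37 + Q))/(2*Q))
(q(2, -31) + 470)*(M(8, 4) + 4036) = ((1/2)*(1 - 37*2 + 2*(-31))/(-31*(-37 - 31)) + 470)*(8 + 4036) = ((1/2)*(-1/31)*(1 - 74 - 62)/(-68) + 470)*4044 = ((1/2)*(-1/31)*(-1/68)*(-135) + 470)*4044 = (-135/4216 + 470)*4044 = (1981385/4216)*4044 = 2003180235/1054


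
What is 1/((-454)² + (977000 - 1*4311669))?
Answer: -1/3128553 ≈ -3.1964e-7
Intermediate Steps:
1/((-454)² + (977000 - 1*4311669)) = 1/(206116 + (977000 - 4311669)) = 1/(206116 - 3334669) = 1/(-3128553) = -1/3128553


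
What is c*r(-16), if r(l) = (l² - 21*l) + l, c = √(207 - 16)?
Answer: 576*√191 ≈ 7960.5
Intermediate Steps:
c = √191 ≈ 13.820
r(l) = l² - 20*l
c*r(-16) = √191*(-16*(-20 - 16)) = √191*(-16*(-36)) = √191*576 = 576*√191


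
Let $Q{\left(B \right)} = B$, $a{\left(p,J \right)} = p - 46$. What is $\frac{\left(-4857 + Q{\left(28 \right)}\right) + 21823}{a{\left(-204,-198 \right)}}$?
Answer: $- \frac{8497}{125} \approx -67.976$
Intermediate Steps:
$a{\left(p,J \right)} = -46 + p$ ($a{\left(p,J \right)} = p - 46 = -46 + p$)
$\frac{\left(-4857 + Q{\left(28 \right)}\right) + 21823}{a{\left(-204,-198 \right)}} = \frac{\left(-4857 + 28\right) + 21823}{-46 - 204} = \frac{-4829 + 21823}{-250} = 16994 \left(- \frac{1}{250}\right) = - \frac{8497}{125}$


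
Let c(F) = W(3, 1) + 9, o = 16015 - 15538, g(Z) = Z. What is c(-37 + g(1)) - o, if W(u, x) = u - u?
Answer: -468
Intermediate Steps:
W(u, x) = 0
o = 477
c(F) = 9 (c(F) = 0 + 9 = 9)
c(-37 + g(1)) - o = 9 - 1*477 = 9 - 477 = -468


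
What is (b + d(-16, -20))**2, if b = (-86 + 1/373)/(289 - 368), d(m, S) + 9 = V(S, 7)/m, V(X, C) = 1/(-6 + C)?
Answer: 14133712427289/222285846784 ≈ 63.583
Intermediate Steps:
d(m, S) = -9 + 1/m (d(m, S) = -9 + 1/((-6 + 7)*m) = -9 + 1/(1*m) = -9 + 1/m)
b = 32077/29467 (b = (-86 + 1/373)/(-79) = -32077/373*(-1/79) = 32077/29467 ≈ 1.0886)
(b + d(-16, -20))**2 = (32077/29467 + (-9 + 1/(-16)))**2 = (32077/29467 + (-9 - 1/16))**2 = (32077/29467 - 145/16)**2 = (-3759483/471472)**2 = 14133712427289/222285846784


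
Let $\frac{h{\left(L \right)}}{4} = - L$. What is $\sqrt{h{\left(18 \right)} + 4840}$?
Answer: $4 \sqrt{298} \approx 69.051$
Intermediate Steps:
$h{\left(L \right)} = - 4 L$ ($h{\left(L \right)} = 4 \left(- L\right) = - 4 L$)
$\sqrt{h{\left(18 \right)} + 4840} = \sqrt{\left(-4\right) 18 + 4840} = \sqrt{-72 + 4840} = \sqrt{4768} = 4 \sqrt{298}$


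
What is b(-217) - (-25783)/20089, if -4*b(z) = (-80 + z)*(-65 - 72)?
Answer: -817298189/80356 ≈ -10171.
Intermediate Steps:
b(z) = -2740 + 137*z/4 (b(z) = -(-80 + z)*(-65 - 72)/4 = -(-80 + z)*(-137)/4 = -(10960 - 137*z)/4 = -2740 + 137*z/4)
b(-217) - (-25783)/20089 = (-2740 + (137/4)*(-217)) - (-25783)/20089 = (-2740 - 29729/4) - (-25783)/20089 = -40689/4 - 1*(-25783/20089) = -40689/4 + 25783/20089 = -817298189/80356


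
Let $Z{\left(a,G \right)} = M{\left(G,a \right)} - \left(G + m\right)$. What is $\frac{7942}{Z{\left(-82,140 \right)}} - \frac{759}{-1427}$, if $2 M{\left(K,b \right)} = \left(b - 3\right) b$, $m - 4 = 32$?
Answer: $\frac{13844765}{4721943} \approx 2.932$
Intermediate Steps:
$m = 36$ ($m = 4 + 32 = 36$)
$M{\left(K,b \right)} = \frac{b \left(-3 + b\right)}{2}$ ($M{\left(K,b \right)} = \frac{\left(b - 3\right) b}{2} = \frac{\left(-3 + b\right) b}{2} = \frac{b \left(-3 + b\right)}{2}$)
$Z{\left(a,G \right)} = -36 - G + \frac{a \left(-3 + a\right)}{2}$ ($Z{\left(a,G \right)} = \frac{a \left(-3 + a\right)}{2} - \left(G + 36\right) = \frac{a \left(-3 + a\right)}{2} - \left(36 + G\right) = -36 - G + \frac{a \left(-3 + a\right)}{2}$)
$\frac{7942}{Z{\left(-82,140 \right)}} - \frac{759}{-1427} = \frac{7942}{-36 - 140 + \frac{1}{2} \left(-82\right) \left(-3 - 82\right)} - \frac{759}{-1427} = \frac{7942}{-36 - 140 + \frac{1}{2} \left(-82\right) \left(-85\right)} - - \frac{759}{1427} = \frac{7942}{-36 - 140 + 3485} + \frac{759}{1427} = \frac{7942}{3309} + \frac{759}{1427} = \frac{13844765}{4721943}$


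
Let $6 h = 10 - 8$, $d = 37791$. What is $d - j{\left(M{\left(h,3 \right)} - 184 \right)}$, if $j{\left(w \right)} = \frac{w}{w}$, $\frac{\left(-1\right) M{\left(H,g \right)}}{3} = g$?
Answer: $37790$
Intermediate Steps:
$h = \frac{1}{3}$ ($h = \frac{10 - 8}{6} = \frac{1}{6} \cdot 2 = \frac{1}{3} \approx 0.33333$)
$M{\left(H,g \right)} = - 3 g$
$j{\left(w \right)} = 1$
$d - j{\left(M{\left(h,3 \right)} - 184 \right)} = 37791 - 1 = 37790$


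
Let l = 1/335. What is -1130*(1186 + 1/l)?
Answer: -1718730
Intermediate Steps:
l = 1/335 ≈ 0.0029851
-1130*(1186 + 1/l) = -1130*(1186 + 1/(1/335)) = -1130*(1186 + 335) = -1130*1521 = -1718730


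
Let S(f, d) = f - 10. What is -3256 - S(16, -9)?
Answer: -3262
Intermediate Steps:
S(f, d) = -10 + f
-3256 - S(16, -9) = -3256 - (-10 + 16) = -3256 - 1*6 = -3256 - 6 = -3262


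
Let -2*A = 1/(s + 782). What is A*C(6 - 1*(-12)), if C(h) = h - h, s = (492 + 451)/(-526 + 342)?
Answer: 0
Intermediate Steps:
s = -41/8 (s = 943/(-184) = 943*(-1/184) = -41/8 ≈ -5.1250)
C(h) = 0
A = -4/6215 (A = -1/(2*(-41/8 + 782)) = -1/(2*6215/8) = -½*8/6215 = -4/6215 ≈ -0.00064360)
A*C(6 - 1*(-12)) = -4/6215*0 = 0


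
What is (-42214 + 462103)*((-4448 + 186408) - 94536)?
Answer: 36708375936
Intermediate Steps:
(-42214 + 462103)*((-4448 + 186408) - 94536) = 419889*(181960 - 94536) = 419889*87424 = 36708375936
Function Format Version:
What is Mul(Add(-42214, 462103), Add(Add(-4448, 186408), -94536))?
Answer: 36708375936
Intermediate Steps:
Mul(Add(-42214, 462103), Add(Add(-4448, 186408), -94536)) = Mul(419889, Add(181960, -94536)) = Mul(419889, 87424) = 36708375936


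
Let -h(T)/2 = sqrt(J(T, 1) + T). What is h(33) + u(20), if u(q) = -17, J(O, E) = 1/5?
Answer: -17 - 2*sqrt(830)/5 ≈ -28.524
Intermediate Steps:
J(O, E) = 1/5
h(T) = -2*sqrt(1/5 + T)
h(33) + u(20) = -2*sqrt(5 + 25*33)/5 - 17 = -2*sqrt(5 + 825)/5 - 17 = -2*sqrt(830)/5 - 17 = -17 - 2*sqrt(830)/5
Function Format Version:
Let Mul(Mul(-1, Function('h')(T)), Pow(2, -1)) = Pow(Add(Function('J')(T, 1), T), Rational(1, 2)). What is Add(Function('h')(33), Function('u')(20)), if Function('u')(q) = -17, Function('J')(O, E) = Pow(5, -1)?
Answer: Add(-17, Mul(Rational(-2, 5), Pow(830, Rational(1, 2)))) ≈ -28.524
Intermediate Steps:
Function('J')(O, E) = Rational(1, 5)
Function('h')(T) = Mul(-2, Pow(Add(Rational(1, 5), T), Rational(1, 2)))
Add(Function('h')(33), Function('u')(20)) = Add(Mul(Rational(-2, 5), Pow(Add(5, Mul(25, 33)), Rational(1, 2))), -17) = Add(Mul(Rational(-2, 5), Pow(Add(5, 825), Rational(1, 2))), -17) = Add(Mul(Rational(-2, 5), Pow(830, Rational(1, 2))), -17) = Add(-17, Mul(Rational(-2, 5), Pow(830, Rational(1, 2))))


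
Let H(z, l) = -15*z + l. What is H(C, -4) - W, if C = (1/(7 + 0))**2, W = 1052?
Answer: -51759/49 ≈ -1056.3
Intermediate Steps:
C = 1/49 (C = (1/7)**2 = 1/49 ≈ 0.020408)
H(z, l) = l - 15*z
H(C, -4) - W = (-4 - 15*1/49) - 1*1052 = (-4 - 15/49) - 1052 = -211/49 - 1052 = -51759/49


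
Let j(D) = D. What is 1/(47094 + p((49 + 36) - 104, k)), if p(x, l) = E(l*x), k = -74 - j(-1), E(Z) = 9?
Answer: 1/47103 ≈ 2.1230e-5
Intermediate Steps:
k = -73 (k = -74 - 1*(-1) = -74 + 1 = -73)
p(x, l) = 9
1/(47094 + p((49 + 36) - 104, k)) = 1/(47094 + 9) = 1/47103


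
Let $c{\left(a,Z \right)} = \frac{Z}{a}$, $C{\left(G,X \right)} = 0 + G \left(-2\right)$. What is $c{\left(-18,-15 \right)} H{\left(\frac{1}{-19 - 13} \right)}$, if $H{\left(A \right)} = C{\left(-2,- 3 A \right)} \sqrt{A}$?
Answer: $\frac{5 i \sqrt{2}}{12} \approx 0.58926 i$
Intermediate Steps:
$C{\left(G,X \right)} = - 2 G$ ($C{\left(G,X \right)} = 0 - 2 G = - 2 G$)
$H{\left(A \right)} = 4 \sqrt{A}$ ($H{\left(A \right)} = \left(-2\right) \left(-2\right) \sqrt{A} = 4 \sqrt{A}$)
$c{\left(-18,-15 \right)} H{\left(\frac{1}{-19 - 13} \right)} = - \frac{15}{-18} \cdot 4 \sqrt{\frac{1}{-19 - 13}} = \left(-15\right) \left(- \frac{1}{18}\right) 4 \sqrt{\frac{1}{-32}} = \frac{5 \cdot 4 \sqrt{- \frac{1}{32}}}{6} = \frac{5 \cdot 4 \frac{i \sqrt{2}}{8}}{6} = \frac{5 \frac{i \sqrt{2}}{2}}{6} = \frac{5 i \sqrt{2}}{12}$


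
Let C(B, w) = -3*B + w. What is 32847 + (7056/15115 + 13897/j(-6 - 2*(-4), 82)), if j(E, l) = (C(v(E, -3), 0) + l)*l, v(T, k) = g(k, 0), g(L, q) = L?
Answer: 285001108549/8676010 ≈ 32849.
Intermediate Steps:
v(T, k) = k
C(B, w) = w - 3*B
j(E, l) = l*(9 + l) (j(E, l) = ((0 - 3*(-3)) + l)*l = ((0 + 9) + l)*l = (9 + l)*l = l*(9 + l))
32847 + (7056/15115 + 13897/j(-6 - 2*(-4), 82)) = 32847 + (7056/15115 + 13897/((82*(9 + 82)))) = 32847 + (7056*(1/15115) + 13897/((82*91))) = 32847 + (7056/15115 + 13897/7462) = 32847 + (7056/15115 + 13897*(1/7462)) = 32847 + (7056/15115 + 1069/574) = 32847 + 20208079/8676010 = 285001108549/8676010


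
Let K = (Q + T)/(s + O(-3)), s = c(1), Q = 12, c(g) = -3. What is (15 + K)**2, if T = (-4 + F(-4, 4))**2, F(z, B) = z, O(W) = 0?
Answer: 961/9 ≈ 106.78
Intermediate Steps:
s = -3
T = 64 (T = (-4 - 4)**2 = (-8)**2 = 64)
K = -76/3 (K = (12 + 64)/(-3 + 0) = 76/(-3) = 76*(-1/3) = -76/3 ≈ -25.333)
(15 + K)**2 = (15 - 76/3)**2 = (-31/3)**2 = 961/9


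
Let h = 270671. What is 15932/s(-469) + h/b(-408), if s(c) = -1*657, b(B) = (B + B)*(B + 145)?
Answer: -1080434603/46999152 ≈ -22.988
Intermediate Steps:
b(B) = 2*B*(145 + B) (b(B) = (2*B)*(145 + B) = 2*B*(145 + B))
s(c) = -657
15932/s(-469) + h/b(-408) = 15932/(-657) + 270671/((2*(-408)*(145 - 408))) = 15932*(-1/657) + 270671/((2*(-408)*(-263))) = -15932/657 + 270671/214608 = -1080434603/46999152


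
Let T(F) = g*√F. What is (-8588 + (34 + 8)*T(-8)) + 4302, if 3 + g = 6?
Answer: -4286 + 252*I*√2 ≈ -4286.0 + 356.38*I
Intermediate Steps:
g = 3 (g = -3 + 6 = 3)
T(F) = 3*√F
(-8588 + (34 + 8)*T(-8)) + 4302 = (-8588 + (34 + 8)*(3*√(-8))) + 4302 = (-8588 + 42*(3*(2*I*√2))) + 4302 = (-8588 + 42*(6*I*√2)) + 4302 = (-8588 + 252*I*√2) + 4302 = -4286 + 252*I*√2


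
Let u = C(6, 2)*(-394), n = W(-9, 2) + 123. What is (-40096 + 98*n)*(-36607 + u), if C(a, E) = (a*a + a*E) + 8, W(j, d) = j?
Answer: 1697000004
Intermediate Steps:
n = 114 (n = -9 + 123 = 114)
C(a, E) = 8 + a² + E*a (C(a, E) = (a² + E*a) + 8 = 8 + a² + E*a)
u = -22064 (u = (8 + 6² + 2*6)*(-394) = (8 + 36 + 12)*(-394) = 56*(-394) = -22064)
(-40096 + 98*n)*(-36607 + u) = (-40096 + 98*114)*(-36607 - 22064) = (-40096 + 11172)*(-58671) = -28924*(-58671) = 1697000004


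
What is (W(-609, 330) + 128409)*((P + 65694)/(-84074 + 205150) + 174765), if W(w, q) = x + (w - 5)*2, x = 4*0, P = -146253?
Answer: 2691120273538161/121076 ≈ 2.2227e+10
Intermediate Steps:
x = 0
W(w, q) = -10 + 2*w (W(w, q) = 0 + (w - 5)*2 = 0 + (-5 + w)*2 = 0 + (-10 + 2*w) = -10 + 2*w)
(W(-609, 330) + 128409)*((P + 65694)/(-84074 + 205150) + 174765) = ((-10 + 2*(-609)) + 128409)*((-146253 + 65694)/(-84074 + 205150) + 174765) = ((-10 - 1218) + 128409)*(-80559/121076 + 174765) = (-1228 + 128409)*(-80559*1/121076 + 174765) = 127181*(-80559/121076 + 174765) = 127181*(21159766581/121076) = 2691120273538161/121076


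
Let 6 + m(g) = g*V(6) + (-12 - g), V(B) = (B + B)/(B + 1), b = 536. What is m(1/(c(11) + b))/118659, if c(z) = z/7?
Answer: -67729/446513817 ≈ -0.00015168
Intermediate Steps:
c(z) = z/7 (c(z) = z*(⅐) = z/7)
V(B) = 2*B/(1 + B) (V(B) = (2*B)/(1 + B) = 2*B/(1 + B))
m(g) = -18 + 5*g/7 (m(g) = -6 + (g*(2*6/(1 + 6)) + (-12 - g)) = -6 + (g*(2*6/7) + (-12 - g)) = -6 + (g*(2*6*(⅐)) + (-12 - g)) = -6 + (g*(12/7) + (-12 - g)) = -6 + (12*g/7 + (-12 - g)) = -6 + (-12 + 5*g/7) = -18 + 5*g/7)
m(1/(c(11) + b))/118659 = (-18 + 5/(7*((⅐)*11 + 536)))/118659 = (-18 + 5/(7*(11/7 + 536)))*(1/118659) = (-18 + 5/(7*(3763/7)))*(1/118659) = (-18 + (5/7)*(7/3763))*(1/118659) = (-18 + 5/3763)*(1/118659) = -67729/3763*1/118659 = -67729/446513817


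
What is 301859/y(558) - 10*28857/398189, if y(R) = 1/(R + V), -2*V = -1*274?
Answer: 83536868390375/398189 ≈ 2.0979e+8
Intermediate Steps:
V = 137 (V = -(-1)*274/2 = -½*(-274) = 137)
y(R) = 1/(137 + R) (y(R) = 1/(R + 137) = 1/(137 + R))
301859/y(558) - 10*28857/398189 = 301859/(1/(137 + 558)) - 10*28857/398189 = 301859/(1/695) - 288570*1/398189 = 301859/(1/695) - 288570/398189 = 301859*695 - 288570/398189 = 209792005 - 288570/398189 = 83536868390375/398189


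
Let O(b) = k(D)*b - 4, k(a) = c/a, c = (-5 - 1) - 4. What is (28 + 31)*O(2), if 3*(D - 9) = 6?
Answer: -3776/11 ≈ -343.27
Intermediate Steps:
D = 11 (D = 9 + (1/3)*6 = 9 + 2 = 11)
c = -10 (c = -6 - 4 = -10)
k(a) = -10/a
O(b) = -4 - 10*b/11 (O(b) = (-10/11)*b - 4 = (-10*1/11)*b - 4 = -10*b/11 - 4 = -4 - 10*b/11)
(28 + 31)*O(2) = (28 + 31)*(-4 - 10/11*2) = 59*(-4 - 20/11) = 59*(-64/11) = -3776/11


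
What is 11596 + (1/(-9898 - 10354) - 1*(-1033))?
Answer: 255762507/20252 ≈ 12629.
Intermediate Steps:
11596 + (1/(-9898 - 10354) - 1*(-1033)) = 11596 + (1/(-20252) + 1033) = 11596 + (-1/20252 + 1033) = 11596 + 20920315/20252 = 255762507/20252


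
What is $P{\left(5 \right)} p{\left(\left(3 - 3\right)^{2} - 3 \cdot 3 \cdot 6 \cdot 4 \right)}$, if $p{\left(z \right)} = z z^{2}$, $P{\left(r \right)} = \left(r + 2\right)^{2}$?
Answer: $-493807104$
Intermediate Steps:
$P{\left(r \right)} = \left(2 + r\right)^{2}$
$p{\left(z \right)} = z^{3}$
$P{\left(5 \right)} p{\left(\left(3 - 3\right)^{2} - 3 \cdot 3 \cdot 6 \cdot 4 \right)} = \left(2 + 5\right)^{2} \left(\left(3 - 3\right)^{2} - 3 \cdot 3 \cdot 6 \cdot 4\right)^{3} = 7^{2} \left(0^{2} - 3 \cdot 18 \cdot 4\right)^{3} = 49 \left(0 - 216\right)^{3} = 49 \left(-216\right)^{3} = 49 \left(-10077696\right) = -493807104$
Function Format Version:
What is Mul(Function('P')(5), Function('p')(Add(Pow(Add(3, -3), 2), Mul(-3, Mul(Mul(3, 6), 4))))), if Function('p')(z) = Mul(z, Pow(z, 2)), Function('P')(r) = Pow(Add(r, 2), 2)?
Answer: -493807104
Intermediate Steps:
Function('P')(r) = Pow(Add(2, r), 2)
Function('p')(z) = Pow(z, 3)
Mul(Function('P')(5), Function('p')(Add(Pow(Add(3, -3), 2), Mul(-3, Mul(Mul(3, 6), 4))))) = Mul(Pow(Add(2, 5), 2), Pow(Add(Pow(Add(3, -3), 2), Mul(-3, Mul(Mul(3, 6), 4))), 3)) = Mul(Pow(7, 2), Pow(Add(Pow(0, 2), Mul(-3, Mul(18, 4))), 3)) = Mul(49, Pow(Add(0, Mul(-3, 72)), 3)) = Mul(49, Pow(Add(0, -216), 3)) = Mul(49, Pow(-216, 3)) = Mul(49, -10077696) = -493807104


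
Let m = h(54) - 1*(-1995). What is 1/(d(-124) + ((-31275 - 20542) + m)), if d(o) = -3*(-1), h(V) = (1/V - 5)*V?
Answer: -1/50088 ≈ -1.9965e-5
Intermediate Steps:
h(V) = V*(-5 + 1/V) (h(V) = (1/V - 5)*V = (-5 + 1/V)*V = V*(-5 + 1/V))
m = 1726 (m = (1 - 5*54) - 1*(-1995) = (1 - 270) + 1995 = -269 + 1995 = 1726)
d(o) = 3
1/(d(-124) + ((-31275 - 20542) + m)) = 1/(3 + ((-31275 - 20542) + 1726)) = 1/(3 + (-51817 + 1726)) = 1/(3 - 50091) = 1/(-50088) = -1/50088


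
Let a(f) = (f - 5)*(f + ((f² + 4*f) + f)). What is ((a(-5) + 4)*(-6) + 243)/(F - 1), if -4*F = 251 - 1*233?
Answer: 162/11 ≈ 14.727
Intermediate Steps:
F = -9/2 (F = -(251 - 1*233)/4 = -(251 - 233)/4 = -¼*18 = -9/2 ≈ -4.5000)
a(f) = (-5 + f)*(f² + 6*f) (a(f) = (-5 + f)*(f + (f² + 5*f)) = (-5 + f)*(f² + 6*f))
((a(-5) + 4)*(-6) + 243)/(F - 1) = ((-5*(-30 - 5 + (-5)²) + 4)*(-6) + 243)/(-9/2 - 1) = ((-5*(-30 - 5 + 25) + 4)*(-6) + 243)/(-11/2) = ((-5*(-10) + 4)*(-6) + 243)*(-2/11) = ((50 + 4)*(-6) + 243)*(-2/11) = (54*(-6) + 243)*(-2/11) = (-324 + 243)*(-2/11) = -81*(-2/11) = 162/11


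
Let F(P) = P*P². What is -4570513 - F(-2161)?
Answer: 10087128768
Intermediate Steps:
F(P) = P³
-4570513 - F(-2161) = -4570513 - 1*(-2161)³ = -4570513 - 1*(-10091699281) = -4570513 + 10091699281 = 10087128768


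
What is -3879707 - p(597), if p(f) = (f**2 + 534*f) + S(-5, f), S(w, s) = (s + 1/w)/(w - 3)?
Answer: -22774197/5 ≈ -4.5548e+6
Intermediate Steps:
S(w, s) = (s + 1/w)/(-3 + w)
p(f) = 1/40 + f**2 + 4271*f/8 (p(f) = (f**2 + 534*f) + (1 + f*(-5))/((-5)*(-3 - 5)) = (f**2 + 534*f) - 1/5*(1 - 5*f)/(-8) = (f**2 + 534*f) - 1/5*(-1/8)*(1 - 5*f) = (f**2 + 534*f) + (1/40 - f/8) = 1/40 + f**2 + 4271*f/8)
-3879707 - p(597) = -3879707 - (1/40 + 597**2 + (4271/8)*597) = -3879707 - (1/40 + 356409 + 2549787/8) = -3879707 - 1*3375662/5 = -3879707 - 3375662/5 = -22774197/5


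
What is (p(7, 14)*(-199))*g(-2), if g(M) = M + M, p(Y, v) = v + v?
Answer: 22288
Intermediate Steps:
p(Y, v) = 2*v
g(M) = 2*M
(p(7, 14)*(-199))*g(-2) = ((2*14)*(-199))*(2*(-2)) = (28*(-199))*(-4) = -5572*(-4) = 22288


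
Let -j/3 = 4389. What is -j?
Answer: 13167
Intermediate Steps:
j = -13167 (j = -3*4389 = -13167)
-j = -1*(-13167) = 13167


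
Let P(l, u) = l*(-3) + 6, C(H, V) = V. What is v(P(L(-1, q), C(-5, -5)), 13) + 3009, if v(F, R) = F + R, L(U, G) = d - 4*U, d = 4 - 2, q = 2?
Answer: 3010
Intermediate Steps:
d = 2
L(U, G) = 2 - 4*U
P(l, u) = 6 - 3*l (P(l, u) = -3*l + 6 = 6 - 3*l)
v(P(L(-1, q), C(-5, -5)), 13) + 3009 = ((6 - 3*(2 - 4*(-1))) + 13) + 3009 = ((6 - 3*(2 + 4)) + 13) + 3009 = ((6 - 3*6) + 13) + 3009 = ((6 - 18) + 13) + 3009 = (-12 + 13) + 3009 = 1 + 3009 = 3010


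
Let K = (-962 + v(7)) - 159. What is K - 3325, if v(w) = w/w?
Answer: -4445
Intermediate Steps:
v(w) = 1
K = -1120 (K = (-962 + 1) - 159 = -961 - 159 = -1120)
K - 3325 = -1120 - 3325 = -4445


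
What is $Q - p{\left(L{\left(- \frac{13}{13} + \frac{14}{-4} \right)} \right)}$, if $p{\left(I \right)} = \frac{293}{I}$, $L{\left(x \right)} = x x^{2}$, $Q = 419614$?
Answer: $\frac{305900950}{729} \approx 4.1962 \cdot 10^{5}$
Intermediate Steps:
$L{\left(x \right)} = x^{3}$
$Q - p{\left(L{\left(- \frac{13}{13} + \frac{14}{-4} \right)} \right)} = 419614 - \frac{293}{\left(- \frac{13}{13} + \frac{14}{-4}\right)^{3}} = 419614 - \frac{293}{\left(\left(-13\right) \frac{1}{13} + 14 \left(- \frac{1}{4}\right)\right)^{3}} = 419614 - \frac{293}{\left(-1 - \frac{7}{2}\right)^{3}} = 419614 - \frac{293}{\left(- \frac{9}{2}\right)^{3}} = 419614 - \frac{293}{- \frac{729}{8}} = 419614 - 293 \left(- \frac{8}{729}\right) = 419614 - - \frac{2344}{729} = 419614 + \frac{2344}{729} = \frac{305900950}{729}$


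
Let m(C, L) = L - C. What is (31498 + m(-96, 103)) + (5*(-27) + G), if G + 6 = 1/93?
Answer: 2934709/93 ≈ 31556.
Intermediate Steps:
G = -557/93 (G = -6 + 1/93 = -557/93 ≈ -5.9893)
(31498 + m(-96, 103)) + (5*(-27) + G) = (31498 + (103 - 1*(-96))) + (5*(-27) - 557/93) = (31498 + (103 + 96)) + (-135 - 557/93) = (31498 + 199) - 13112/93 = 31697 - 13112/93 = 2934709/93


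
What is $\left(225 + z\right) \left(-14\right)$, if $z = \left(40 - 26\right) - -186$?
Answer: $-5950$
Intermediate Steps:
$z = 200$ ($z = 14 + 186 = 200$)
$\left(225 + z\right) \left(-14\right) = \left(225 + 200\right) \left(-14\right) = 425 \left(-14\right) = -5950$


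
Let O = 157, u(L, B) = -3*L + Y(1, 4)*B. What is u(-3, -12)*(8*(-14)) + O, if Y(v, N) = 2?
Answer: 1837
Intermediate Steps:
u(L, B) = -3*L + 2*B
u(-3, -12)*(8*(-14)) + O = (-3*(-3) + 2*(-12))*(8*(-14)) + 157 = (9 - 24)*(-112) + 157 = -15*(-112) + 157 = 1680 + 157 = 1837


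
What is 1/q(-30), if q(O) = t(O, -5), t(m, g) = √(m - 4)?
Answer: -I*√34/34 ≈ -0.1715*I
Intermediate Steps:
t(m, g) = √(-4 + m)
q(O) = √(-4 + O)
1/q(-30) = 1/(√(-4 - 30)) = 1/(√(-34)) = 1/(I*√34) = -I*√34/34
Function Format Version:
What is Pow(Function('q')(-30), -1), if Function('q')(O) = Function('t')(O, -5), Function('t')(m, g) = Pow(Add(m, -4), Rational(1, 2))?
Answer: Mul(Rational(-1, 34), I, Pow(34, Rational(1, 2))) ≈ Mul(-0.17150, I)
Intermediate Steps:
Function('t')(m, g) = Pow(Add(-4, m), Rational(1, 2))
Function('q')(O) = Pow(Add(-4, O), Rational(1, 2))
Pow(Function('q')(-30), -1) = Pow(Pow(Add(-4, -30), Rational(1, 2)), -1) = Pow(Pow(-34, Rational(1, 2)), -1) = Pow(Mul(I, Pow(34, Rational(1, 2))), -1) = Mul(Rational(-1, 34), I, Pow(34, Rational(1, 2)))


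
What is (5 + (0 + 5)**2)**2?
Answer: 900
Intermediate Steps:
(5 + (0 + 5)**2)**2 = (5 + 5**2)**2 = (5 + 25)**2 = 30**2 = 900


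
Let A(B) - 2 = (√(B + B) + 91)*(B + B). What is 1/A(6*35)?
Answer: 19111/693416642 - 210*√105/346708321 ≈ 2.1354e-5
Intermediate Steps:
A(B) = 2 + 2*B*(91 + √2*√B) (A(B) = 2 + (√(B + B) + 91)*(B + B) = 2 + (√(2*B) + 91)*(2*B) = 2 + (√2*√B + 91)*(2*B) = 2 + (91 + √2*√B)*(2*B) = 2 + 2*B*(91 + √2*√B))
1/A(6*35) = 1/(2 + 182*(6*35) + 2*√2*(6*35)^(3/2)) = 1/(2 + 182*210 + 2*√2*210^(3/2)) = 1/(2 + 38220 + 2*√2*(210*√210)) = 1/(2 + 38220 + 840*√105) = 1/(38222 + 840*√105)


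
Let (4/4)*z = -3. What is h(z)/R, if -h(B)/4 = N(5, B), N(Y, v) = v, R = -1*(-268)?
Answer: 3/67 ≈ 0.044776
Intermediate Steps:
z = -3
R = 268
h(B) = -4*B
h(z)/R = (-4*(-3))/268 = (1/268)*12 = 3/67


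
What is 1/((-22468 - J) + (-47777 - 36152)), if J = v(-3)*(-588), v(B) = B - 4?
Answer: -1/110513 ≈ -9.0487e-6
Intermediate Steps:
v(B) = -4 + B
J = 4116 (J = (-4 - 3)*(-588) = -7*(-588) = 4116)
1/((-22468 - J) + (-47777 - 36152)) = 1/((-22468 - 1*4116) + (-47777 - 36152)) = 1/((-22468 - 4116) - 83929) = 1/(-26584 - 83929) = 1/(-110513) = -1/110513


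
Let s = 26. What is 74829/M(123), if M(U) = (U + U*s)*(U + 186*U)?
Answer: 24943/25462107 ≈ 0.00097961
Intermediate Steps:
M(U) = 5049*U² (M(U) = (U + U*26)*(U + 186*U) = (U + 26*U)*(187*U) = (27*U)*(187*U) = 5049*U²)
74829/M(123) = 74829/((5049*123²)) = 74829/((5049*15129)) = 74829/76386321 = 74829*(1/76386321) = 24943/25462107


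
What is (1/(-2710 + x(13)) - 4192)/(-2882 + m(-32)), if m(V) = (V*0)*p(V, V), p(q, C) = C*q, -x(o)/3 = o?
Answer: 1047619/720238 ≈ 1.4545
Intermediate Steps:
x(o) = -3*o
m(V) = 0 (m(V) = (V*0)*(V*V) = 0*V**2 = 0)
(1/(-2710 + x(13)) - 4192)/(-2882 + m(-32)) = (1/(-2710 - 3*13) - 4192)/(-2882 + 0) = (1/(-2710 - 39) - 4192)/(-2882) = (1/(-2749) - 4192)*(-1/2882) = (-1/2749 - 4192)*(-1/2882) = -11523809/2749*(-1/2882) = 1047619/720238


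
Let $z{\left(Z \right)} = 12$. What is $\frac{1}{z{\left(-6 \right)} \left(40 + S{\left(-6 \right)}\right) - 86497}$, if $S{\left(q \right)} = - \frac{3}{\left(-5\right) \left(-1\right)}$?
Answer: $- \frac{5}{430121} \approx -1.1625 \cdot 10^{-5}$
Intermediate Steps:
$S{\left(q \right)} = - \frac{3}{5}$
$\frac{1}{z{\left(-6 \right)} \left(40 + S{\left(-6 \right)}\right) - 86497} = \frac{1}{12 \left(40 - \frac{3}{5}\right) - 86497} = \frac{1}{12 \cdot \frac{197}{5} - 86497} = \frac{1}{\frac{2364}{5} - 86497} = \frac{1}{- \frac{430121}{5}} = - \frac{5}{430121}$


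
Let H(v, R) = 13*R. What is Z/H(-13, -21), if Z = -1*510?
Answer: 170/91 ≈ 1.8681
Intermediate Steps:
Z = -510
Z/H(-13, -21) = -510/(13*(-21)) = -510/(-273) = -510*(-1/273) = 170/91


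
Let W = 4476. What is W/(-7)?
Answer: -4476/7 ≈ -639.43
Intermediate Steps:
W/(-7) = 4476/(-7) = -⅐*4476 = -4476/7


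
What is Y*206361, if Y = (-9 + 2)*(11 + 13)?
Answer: -34668648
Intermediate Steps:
Y = -168 (Y = -7*24 = -168)
Y*206361 = -168*206361 = -34668648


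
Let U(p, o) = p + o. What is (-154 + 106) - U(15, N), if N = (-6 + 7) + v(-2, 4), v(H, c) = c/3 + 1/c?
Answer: -787/12 ≈ -65.583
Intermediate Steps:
v(H, c) = 1/c + c/3 (v(H, c) = c*(⅓) + 1/c = c/3 + 1/c = 1/c + c/3)
N = 31/12 (N = (-6 + 7) + (1/4 + (⅓)*4) = 1 + (¼ + 4/3) = 1 + 19/12 = 31/12 ≈ 2.5833)
U(p, o) = o + p
(-154 + 106) - U(15, N) = (-154 + 106) - (31/12 + 15) = -48 - 1*211/12 = -48 - 211/12 = -787/12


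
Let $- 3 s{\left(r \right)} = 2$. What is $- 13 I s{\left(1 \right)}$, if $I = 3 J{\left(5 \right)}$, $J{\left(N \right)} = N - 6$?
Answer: $-26$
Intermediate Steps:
$J{\left(N \right)} = -6 + N$ ($J{\left(N \right)} = N - 6 = -6 + N$)
$s{\left(r \right)} = - \frac{2}{3}$ ($s{\left(r \right)} = \left(- \frac{1}{3}\right) 2 = - \frac{2}{3}$)
$I = -3$ ($I = 3 \left(-6 + 5\right) = 3 \left(-1\right) = -3$)
$- 13 I s{\left(1 \right)} = \left(-13\right) \left(-3\right) \left(- \frac{2}{3}\right) = 39 \left(- \frac{2}{3}\right) = -26$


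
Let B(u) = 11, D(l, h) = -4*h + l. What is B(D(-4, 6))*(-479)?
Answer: -5269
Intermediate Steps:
D(l, h) = l - 4*h
B(D(-4, 6))*(-479) = 11*(-479) = -5269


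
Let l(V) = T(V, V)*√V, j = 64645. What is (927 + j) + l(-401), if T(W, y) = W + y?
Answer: 65572 - 802*I*√401 ≈ 65572.0 - 16060.0*I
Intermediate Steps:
l(V) = 2*V^(3/2) (l(V) = (V + V)*√V = (2*V)*√V = 2*V^(3/2))
(927 + j) + l(-401) = (927 + 64645) + 2*(-401)^(3/2) = 65572 + 2*(-401*I*√401) = 65572 - 802*I*√401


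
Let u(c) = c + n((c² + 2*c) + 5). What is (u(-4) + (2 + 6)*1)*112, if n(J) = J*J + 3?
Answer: 19712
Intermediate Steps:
n(J) = 3 + J² (n(J) = J² + 3 = 3 + J²)
u(c) = 3 + c + (5 + c² + 2*c)² (u(c) = c + (3 + ((c² + 2*c) + 5)²) = c + (3 + (5 + c² + 2*c)²) = 3 + c + (5 + c² + 2*c)²)
(u(-4) + (2 + 6)*1)*112 = ((3 - 4 + (5 + (-4)² + 2*(-4))²) + (2 + 6)*1)*112 = ((3 - 4 + (5 + 16 - 8)²) + 8*1)*112 = ((3 - 4 + 13²) + 8)*112 = ((3 - 4 + 169) + 8)*112 = (168 + 8)*112 = 176*112 = 19712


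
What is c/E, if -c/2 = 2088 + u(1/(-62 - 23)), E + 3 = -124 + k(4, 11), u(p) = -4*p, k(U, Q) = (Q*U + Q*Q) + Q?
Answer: -354968/4165 ≈ -85.226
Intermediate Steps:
k(U, Q) = Q + Q² + Q*U (k(U, Q) = (Q*U + Q²) + Q = (Q² + Q*U) + Q = Q + Q² + Q*U)
E = 49 (E = -3 + (-124 + 11*(1 + 11 + 4)) = -3 + (-124 + 11*16) = -3 + (-124 + 176) = -3 + 52 = 49)
c = -354968/85 (c = -2*(2088 - 4/(-62 - 23)) = -2*(2088 - 4/(-85)) = -2*(2088 - 4*(-1/85)) = -2*(2088 + 4/85) = -2*177484/85 = -354968/85 ≈ -4176.1)
c/E = -354968/85/49 = -354968/85*1/49 = -354968/4165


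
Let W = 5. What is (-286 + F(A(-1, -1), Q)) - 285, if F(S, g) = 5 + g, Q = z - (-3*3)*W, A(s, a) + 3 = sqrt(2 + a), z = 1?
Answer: -520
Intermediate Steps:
A(s, a) = -3 + sqrt(2 + a)
Q = 46 (Q = 1 - (-3*3)*5 = 1 - (-9)*5 = 1 - 1*(-45) = 1 + 45 = 46)
(-286 + F(A(-1, -1), Q)) - 285 = (-286 + (5 + 46)) - 285 = (-286 + 51) - 285 = -235 - 285 = -520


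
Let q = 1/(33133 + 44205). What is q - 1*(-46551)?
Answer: 3600161239/77338 ≈ 46551.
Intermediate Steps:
q = 1/77338 ≈ 1.2930e-5
q - 1*(-46551) = 1/77338 - 1*(-46551) = 1/77338 + 46551 = 3600161239/77338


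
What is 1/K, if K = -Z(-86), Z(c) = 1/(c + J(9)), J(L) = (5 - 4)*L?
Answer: 77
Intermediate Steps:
J(L) = L (J(L) = 1*L = L)
Z(c) = 1/(9 + c) (Z(c) = 1/(c + 9) = 1/(9 + c))
K = 1/77 (K = -1/(9 - 86) = -1/(-77) = -1*(-1/77) = 1/77 ≈ 0.012987)
1/K = 1/(1/77) = 77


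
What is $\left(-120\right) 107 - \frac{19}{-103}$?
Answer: $- \frac{1322501}{103} \approx -12840.0$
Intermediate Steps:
$\left(-120\right) 107 - \frac{19}{-103} = -12840 - - \frac{19}{103} = -12840 + \frac{19}{103} = - \frac{1322501}{103}$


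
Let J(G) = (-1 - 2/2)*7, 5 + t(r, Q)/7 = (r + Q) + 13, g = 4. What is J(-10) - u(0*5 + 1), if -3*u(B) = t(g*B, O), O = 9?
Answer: 35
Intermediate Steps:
t(r, Q) = 56 + 7*Q + 7*r (t(r, Q) = -35 + 7*((r + Q) + 13) = -35 + 7*((Q + r) + 13) = -35 + 7*(13 + Q + r) = -35 + (91 + 7*Q + 7*r) = 56 + 7*Q + 7*r)
u(B) = -119/3 - 28*B/3 (u(B) = -(56 + 7*9 + 7*(4*B))/3 = -(56 + 63 + 28*B)/3 = -(119 + 28*B)/3 = -119/3 - 28*B/3)
J(G) = -14 (J(G) = (-1 - 2*½)*7 = (-1 - 1)*7 = -2*7 = -14)
J(-10) - u(0*5 + 1) = -14 - (-119/3 - 28*(0*5 + 1)/3) = -14 - (-119/3 - 28*(0 + 1)/3) = -14 - (-119/3 - 28/3*1) = -14 - (-119/3 - 28/3) = -14 - 1*(-49) = -14 + 49 = 35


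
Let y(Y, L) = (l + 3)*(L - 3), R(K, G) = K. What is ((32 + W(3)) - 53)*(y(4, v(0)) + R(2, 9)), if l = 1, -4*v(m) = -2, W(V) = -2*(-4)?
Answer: 104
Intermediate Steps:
W(V) = 8
v(m) = 1/2 (v(m) = -1/4*(-2) = 1/2)
y(Y, L) = -12 + 4*L (y(Y, L) = (1 + 3)*(L - 3) = 4*(-3 + L) = -12 + 4*L)
((32 + W(3)) - 53)*(y(4, v(0)) + R(2, 9)) = ((32 + 8) - 53)*((-12 + 4*(1/2)) + 2) = (40 - 53)*((-12 + 2) + 2) = -13*(-10 + 2) = -13*(-8) = 104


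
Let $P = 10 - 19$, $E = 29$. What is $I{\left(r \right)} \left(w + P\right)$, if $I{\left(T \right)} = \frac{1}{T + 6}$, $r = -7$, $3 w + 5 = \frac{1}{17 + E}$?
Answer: $\frac{1471}{138} \approx 10.659$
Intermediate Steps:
$w = - \frac{229}{138}$ ($w = - \frac{5}{3} + \frac{1}{3 \left(17 + 29\right)} = - \frac{5}{3} + \frac{1}{3 \cdot 46} = - \frac{5}{3} + \frac{1}{3} \cdot \frac{1}{46} = - \frac{5}{3} + \frac{1}{138} = - \frac{229}{138} \approx -1.6594$)
$P = -9$
$I{\left(T \right)} = \frac{1}{6 + T}$
$I{\left(r \right)} \left(w + P\right) = \frac{- \frac{229}{138} - 9}{6 - 7} = \frac{1}{-1} \left(- \frac{1471}{138}\right) = \left(-1\right) \left(- \frac{1471}{138}\right) = \frac{1471}{138}$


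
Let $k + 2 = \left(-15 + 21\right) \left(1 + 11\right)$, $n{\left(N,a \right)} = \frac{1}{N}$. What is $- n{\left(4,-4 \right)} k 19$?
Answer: $- \frac{665}{2} \approx -332.5$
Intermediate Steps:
$k = 70$ ($k = -2 + \left(-15 + 21\right) \left(1 + 11\right) = -2 + 6 \cdot 12 = -2 + 72 = 70$)
$- n{\left(4,-4 \right)} k 19 = - \frac{1}{4} \cdot 70 \cdot 19 = \left(-1\right) \frac{1}{4} \cdot 70 \cdot 19 = \left(- \frac{1}{4}\right) 70 \cdot 19 = \left(- \frac{35}{2}\right) 19 = - \frac{665}{2}$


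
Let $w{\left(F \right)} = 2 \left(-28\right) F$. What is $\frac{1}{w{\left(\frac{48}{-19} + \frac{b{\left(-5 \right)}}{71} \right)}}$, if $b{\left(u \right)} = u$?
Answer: $\frac{1349}{196168} \approx 0.0068768$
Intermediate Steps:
$w{\left(F \right)} = - 56 F$
$\frac{1}{w{\left(\frac{48}{-19} + \frac{b{\left(-5 \right)}}{71} \right)}} = \frac{1}{\left(-56\right) \left(\frac{48}{-19} - \frac{5}{71}\right)} = \frac{1}{\left(-56\right) \left(48 \left(- \frac{1}{19}\right) - \frac{5}{71}\right)} = \frac{1}{\left(-56\right) \left(- \frac{48}{19} - \frac{5}{71}\right)} = \frac{1}{\left(-56\right) \left(- \frac{3503}{1349}\right)} = \frac{1}{\frac{196168}{1349}} = \frac{1349}{196168}$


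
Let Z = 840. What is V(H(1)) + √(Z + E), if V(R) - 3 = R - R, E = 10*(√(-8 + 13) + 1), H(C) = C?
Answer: 3 + √(850 + 10*√5) ≈ 32.536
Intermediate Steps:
E = 10 + 10*√5 (E = 10*(√5 + 1) = 10*(1 + √5) = 10 + 10*√5 ≈ 32.361)
V(R) = 3 (V(R) = 3 + (R - R) = 3 + 0 = 3)
V(H(1)) + √(Z + E) = 3 + √(840 + (10 + 10*√5)) = 3 + √(850 + 10*√5)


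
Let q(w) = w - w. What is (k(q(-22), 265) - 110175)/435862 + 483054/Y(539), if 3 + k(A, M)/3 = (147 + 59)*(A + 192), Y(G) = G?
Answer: 1367204214/1525517 ≈ 896.22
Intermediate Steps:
q(w) = 0
k(A, M) = 118647 + 618*A (k(A, M) = -9 + 3*((147 + 59)*(A + 192)) = -9 + 3*(206*(192 + A)) = -9 + 3*(39552 + 206*A) = -9 + (118656 + 618*A) = 118647 + 618*A)
(k(q(-22), 265) - 110175)/435862 + 483054/Y(539) = ((118647 + 618*0) - 110175)/435862 + 483054/539 = ((118647 + 0) - 110175)*(1/435862) + 483054*(1/539) = (118647 - 110175)*(1/435862) + 43914/49 = 8472*(1/435862) + 43914/49 = 4236/217931 + 43914/49 = 1367204214/1525517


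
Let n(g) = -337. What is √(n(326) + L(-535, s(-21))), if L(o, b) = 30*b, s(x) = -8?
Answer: I*√577 ≈ 24.021*I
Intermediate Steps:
√(n(326) + L(-535, s(-21))) = √(-337 + 30*(-8)) = √(-337 - 240) = √(-577) = I*√577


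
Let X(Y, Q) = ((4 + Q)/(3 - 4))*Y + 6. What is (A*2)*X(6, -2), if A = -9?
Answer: 108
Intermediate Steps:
X(Y, Q) = 6 + Y*(-4 - Q) (X(Y, Q) = ((4 + Q)/(-1))*Y + 6 = ((4 + Q)*(-1))*Y + 6 = (-4 - Q)*Y + 6 = Y*(-4 - Q) + 6 = 6 + Y*(-4 - Q))
(A*2)*X(6, -2) = (-9*2)*(6 - 4*6 - 1*(-2)*6) = -18*(6 - 24 + 12) = -18*(-6) = 108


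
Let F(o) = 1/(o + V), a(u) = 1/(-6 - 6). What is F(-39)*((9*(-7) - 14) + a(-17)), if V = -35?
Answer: 25/24 ≈ 1.0417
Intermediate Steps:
a(u) = -1/12 (a(u) = 1/(-12) = -1/12)
F(o) = 1/(-35 + o) (F(o) = 1/(o - 35) = 1/(-35 + o))
F(-39)*((9*(-7) - 14) + a(-17)) = ((9*(-7) - 14) - 1/12)/(-35 - 39) = ((-63 - 14) - 1/12)/(-74) = -(-77 - 1/12)/74 = -1/74*(-925/12) = 25/24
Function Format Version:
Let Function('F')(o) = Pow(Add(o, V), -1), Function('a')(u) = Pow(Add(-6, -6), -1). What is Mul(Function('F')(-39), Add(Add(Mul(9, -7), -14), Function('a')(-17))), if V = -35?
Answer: Rational(25, 24) ≈ 1.0417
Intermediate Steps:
Function('a')(u) = Rational(-1, 12) (Function('a')(u) = Pow(-12, -1) = Rational(-1, 12))
Function('F')(o) = Pow(Add(-35, o), -1) (Function('F')(o) = Pow(Add(o, -35), -1) = Pow(Add(-35, o), -1))
Mul(Function('F')(-39), Add(Add(Mul(9, -7), -14), Function('a')(-17))) = Mul(Pow(Add(-35, -39), -1), Add(Add(Mul(9, -7), -14), Rational(-1, 12))) = Mul(Pow(-74, -1), Add(Add(-63, -14), Rational(-1, 12))) = Mul(Rational(-1, 74), Add(-77, Rational(-1, 12))) = Mul(Rational(-1, 74), Rational(-925, 12)) = Rational(25, 24)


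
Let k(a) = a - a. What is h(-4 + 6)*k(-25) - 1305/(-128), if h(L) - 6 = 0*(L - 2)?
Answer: 1305/128 ≈ 10.195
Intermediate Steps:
h(L) = 6 (h(L) = 6 + 0*(L - 2) = 6 + 0*(-2 + L) = 6 + 0 = 6)
k(a) = 0
h(-4 + 6)*k(-25) - 1305/(-128) = 6*0 - 1305/(-128) = 0 - 1305*(-1/128) = 0 + 1305/128 = 1305/128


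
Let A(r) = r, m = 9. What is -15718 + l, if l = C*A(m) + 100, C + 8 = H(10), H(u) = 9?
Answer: -15609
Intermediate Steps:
C = 1 (C = -8 + 9 = 1)
l = 109 (l = 1*9 + 100 = 9 + 100 = 109)
-15718 + l = -15718 + 109 = -15609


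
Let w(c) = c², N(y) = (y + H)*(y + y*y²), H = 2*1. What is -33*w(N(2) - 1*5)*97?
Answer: -3921225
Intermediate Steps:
H = 2
N(y) = (2 + y)*(y + y³) (N(y) = (y + 2)*(y + y*y²) = (2 + y)*(y + y³))
-33*w(N(2) - 1*5)*97 = -33*(2*(2 + 2 + 2³ + 2*2²) - 1*5)²*97 = -33*(2*(2 + 2 + 8 + 2*4) - 5)²*97 = -33*(2*(2 + 2 + 8 + 8) - 5)²*97 = -33*(2*20 - 5)²*97 = -33*(40 - 5)²*97 = -33*35²*97 = -33*1225*97 = -40425*97 = -3921225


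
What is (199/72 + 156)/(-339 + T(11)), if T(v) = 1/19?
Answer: -1349/2880 ≈ -0.46840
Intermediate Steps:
T(v) = 1/19
(199/72 + 156)/(-339 + T(11)) = (199/72 + 156)/(-339 + 1/19) = (199*(1/72) + 156)/(-6440/19) = (199/72 + 156)*(-19/6440) = (11431/72)*(-19/6440) = -1349/2880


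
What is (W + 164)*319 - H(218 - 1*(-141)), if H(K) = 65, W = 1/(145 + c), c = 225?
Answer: 19333189/370 ≈ 52252.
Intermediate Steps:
W = 1/370 (W = 1/(145 + 225) = 1/370 ≈ 0.0027027)
(W + 164)*319 - H(218 - 1*(-141)) = (1/370 + 164)*319 - 1*65 = (60681/370)*319 - 65 = 19357239/370 - 65 = 19333189/370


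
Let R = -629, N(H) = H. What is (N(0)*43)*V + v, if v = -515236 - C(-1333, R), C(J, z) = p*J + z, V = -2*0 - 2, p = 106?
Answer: -373309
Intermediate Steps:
V = -2 (V = 0 - 2 = -2)
C(J, z) = z + 106*J (C(J, z) = 106*J + z = z + 106*J)
v = -373309 (v = -515236 - (-629 + 106*(-1333)) = -515236 - (-629 - 141298) = -515236 - 1*(-141927) = -515236 + 141927 = -373309)
(N(0)*43)*V + v = (0*43)*(-2) - 373309 = 0*(-2) - 373309 = 0 - 373309 = -373309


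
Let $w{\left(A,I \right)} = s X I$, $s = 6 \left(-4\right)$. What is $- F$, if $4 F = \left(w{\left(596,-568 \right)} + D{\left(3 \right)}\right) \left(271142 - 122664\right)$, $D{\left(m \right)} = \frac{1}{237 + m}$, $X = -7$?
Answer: $\frac{1700203686401}{480} \approx 3.5421 \cdot 10^{9}$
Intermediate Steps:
$s = -24$
$w{\left(A,I \right)} = 168 I$ ($w{\left(A,I \right)} = \left(-24\right) \left(-7\right) I = 168 I$)
$F = - \frac{1700203686401}{480}$ ($F = \frac{\left(168 \left(-568\right) + \frac{1}{237 + 3}\right) \left(271142 - 122664\right)}{4} = \frac{\left(-95424 + \frac{1}{240}\right) 148478}{4} = \frac{\left(- \frac{22901759}{240}\right) 148478}{4} = \frac{1}{4} \left(- \frac{1700203686401}{120}\right) = - \frac{1700203686401}{480} \approx -3.5421 \cdot 10^{9}$)
$- F = \left(-1\right) \left(- \frac{1700203686401}{480}\right) = \frac{1700203686401}{480}$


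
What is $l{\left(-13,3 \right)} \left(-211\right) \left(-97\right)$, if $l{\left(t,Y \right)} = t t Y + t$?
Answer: $10110698$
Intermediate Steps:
$l{\left(t,Y \right)} = t + Y t^{2}$ ($l{\left(t,Y \right)} = t^{2} Y + t = Y t^{2} + t = t + Y t^{2}$)
$l{\left(-13,3 \right)} \left(-211\right) \left(-97\right) = - 13 \left(1 + 3 \left(-13\right)\right) \left(-211\right) \left(-97\right) = - 13 \left(1 - 39\right) \left(-211\right) \left(-97\right) = \left(-13\right) \left(-38\right) \left(-211\right) \left(-97\right) = 494 \left(-211\right) \left(-97\right) = \left(-104234\right) \left(-97\right) = 10110698$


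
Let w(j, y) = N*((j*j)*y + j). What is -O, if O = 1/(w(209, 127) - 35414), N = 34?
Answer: -1/188586250 ≈ -5.3026e-9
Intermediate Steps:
w(j, y) = 34*j + 34*y*j**2 (w(j, y) = 34*((j*j)*y + j) = 34*(j**2*y + j) = 34*(y*j**2 + j) = 34*(j + y*j**2) = 34*j + 34*y*j**2)
O = 1/188586250 (O = 1/(34*209*(1 + 209*127) - 35414) = 1/(34*209*(1 + 26543) - 35414) = 1/(34*209*26544 - 35414) = 1/(188621664 - 35414) = 1/188586250 ≈ 5.3026e-9)
-O = -1*1/188586250 = -1/188586250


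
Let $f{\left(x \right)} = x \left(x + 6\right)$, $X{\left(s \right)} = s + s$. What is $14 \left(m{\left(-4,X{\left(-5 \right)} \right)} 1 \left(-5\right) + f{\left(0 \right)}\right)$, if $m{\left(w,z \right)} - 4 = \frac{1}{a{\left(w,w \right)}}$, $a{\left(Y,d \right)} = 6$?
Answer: $- \frac{875}{3} \approx -291.67$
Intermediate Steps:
$X{\left(s \right)} = 2 s$
$m{\left(w,z \right)} = \frac{25}{6}$ ($m{\left(w,z \right)} = 4 + \frac{1}{6} = \frac{25}{6}$)
$f{\left(x \right)} = x \left(6 + x\right)$
$14 \left(m{\left(-4,X{\left(-5 \right)} \right)} 1 \left(-5\right) + f{\left(0 \right)}\right) = 14 \left(\frac{25}{6} \cdot 1 \left(-5\right) + 0 \left(6 + 0\right)\right) = 14 \left(\frac{25}{6} \left(-5\right) + 0 \cdot 6\right) = 14 \left(- \frac{125}{6} + 0\right) = 14 \left(- \frac{125}{6}\right) = - \frac{875}{3}$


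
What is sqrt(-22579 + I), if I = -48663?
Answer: I*sqrt(71242) ≈ 266.91*I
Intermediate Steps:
sqrt(-22579 + I) = sqrt(-22579 - 48663) = sqrt(-71242) = I*sqrt(71242)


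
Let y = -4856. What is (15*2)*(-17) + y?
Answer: -5366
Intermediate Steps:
(15*2)*(-17) + y = (15*2)*(-17) - 4856 = 30*(-17) - 4856 = -510 - 4856 = -5366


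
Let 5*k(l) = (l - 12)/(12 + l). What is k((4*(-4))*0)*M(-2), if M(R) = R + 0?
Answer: 2/5 ≈ 0.40000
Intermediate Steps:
M(R) = R
k(l) = (-12 + l)/(5*(12 + l)) (k(l) = ((l - 12)/(12 + l))/5 = ((-12 + l)/(12 + l))/5 = (-12 + l)/(5*(12 + l)))
k((4*(-4))*0)*M(-2) = ((-12 + (4*(-4))*0)/(5*(12 + (4*(-4))*0)))*(-2) = ((-12 - 16*0)/(5*(12 - 16*0)))*(-2) = ((-12 + 0)/(5*(12 + 0)))*(-2) = ((1/5)*(-12)/12)*(-2) = ((1/5)*(1/12)*(-12))*(-2) = -1/5*(-2) = 2/5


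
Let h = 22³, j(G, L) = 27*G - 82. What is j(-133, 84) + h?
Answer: 6975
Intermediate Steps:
j(G, L) = -82 + 27*G
h = 10648
j(-133, 84) + h = (-82 + 27*(-133)) + 10648 = (-82 - 3591) + 10648 = -3673 + 10648 = 6975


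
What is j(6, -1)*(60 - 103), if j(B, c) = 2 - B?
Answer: 172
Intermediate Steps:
j(6, -1)*(60 - 103) = (2 - 1*6)*(60 - 103) = (2 - 6)*(-43) = -4*(-43) = 172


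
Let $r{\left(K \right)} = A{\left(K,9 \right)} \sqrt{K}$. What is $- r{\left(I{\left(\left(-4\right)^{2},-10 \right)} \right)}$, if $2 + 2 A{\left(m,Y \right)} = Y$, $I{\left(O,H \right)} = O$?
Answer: $-14$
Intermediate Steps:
$A{\left(m,Y \right)} = -1 + \frac{Y}{2}$
$r{\left(K \right)} = \frac{7 \sqrt{K}}{2}$ ($r{\left(K \right)} = \left(-1 + \frac{1}{2} \cdot 9\right) \sqrt{K} = \left(-1 + \frac{9}{2}\right) \sqrt{K} = \frac{7 \sqrt{K}}{2}$)
$- r{\left(I{\left(\left(-4\right)^{2},-10 \right)} \right)} = - \frac{7 \sqrt{\left(-4\right)^{2}}}{2} = - \frac{7 \sqrt{16}}{2} = - \frac{7 \cdot 4}{2} = \left(-1\right) 14 = -14$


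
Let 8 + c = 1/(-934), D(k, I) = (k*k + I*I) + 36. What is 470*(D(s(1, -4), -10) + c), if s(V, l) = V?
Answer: 28313975/467 ≈ 60630.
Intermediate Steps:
D(k, I) = 36 + I² + k² (D(k, I) = (k² + I²) + 36 = (I² + k²) + 36 = 36 + I² + k²)
c = -7473/934 (c = -8 + 1/(-934) = -8 - 1/934 = -7473/934 ≈ -8.0011)
470*(D(s(1, -4), -10) + c) = 470*((36 + (-10)² + 1²) - 7473/934) = 470*((36 + 100 + 1) - 7473/934) = 470*(137 - 7473/934) = 470*(120485/934) = 28313975/467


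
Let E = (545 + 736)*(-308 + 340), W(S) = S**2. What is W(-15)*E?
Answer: 9223200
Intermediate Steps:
E = 40992 (E = 1281*32 = 40992)
W(-15)*E = (-15)**2*40992 = 225*40992 = 9223200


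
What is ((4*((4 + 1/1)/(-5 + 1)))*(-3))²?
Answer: 225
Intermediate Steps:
((4*((4 + 1/1)/(-5 + 1)))*(-3))² = ((4*((4 + 1)/(-4)))*(-3))² = ((4*(5*(-¼)))*(-3))² = ((4*(-5/4))*(-3))² = (-5*(-3))² = 15² = 225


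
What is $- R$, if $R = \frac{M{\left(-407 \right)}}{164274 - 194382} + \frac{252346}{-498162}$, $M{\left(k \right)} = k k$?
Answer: $\frac{15019611751}{2499776916} \approx 6.0084$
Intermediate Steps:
$M{\left(k \right)} = k^{2}$
$R = - \frac{15019611751}{2499776916}$ ($R = \frac{\left(-407\right)^{2}}{164274 - 194382} + \frac{252346}{-498162} = \frac{165649}{-30108} + 252346 \left(- \frac{1}{498162}\right) = 165649 \left(- \frac{1}{30108}\right) - \frac{126173}{249081} = - \frac{165649}{30108} - \frac{126173}{249081} = - \frac{15019611751}{2499776916} \approx -6.0084$)
$- R = \left(-1\right) \left(- \frac{15019611751}{2499776916}\right) = \frac{15019611751}{2499776916}$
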